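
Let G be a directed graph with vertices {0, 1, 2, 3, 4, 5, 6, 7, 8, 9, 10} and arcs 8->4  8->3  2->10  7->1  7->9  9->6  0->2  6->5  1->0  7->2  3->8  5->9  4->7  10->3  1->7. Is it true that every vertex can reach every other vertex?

No

There is no directed path from 5 to 1, so the graph is not strongly connected.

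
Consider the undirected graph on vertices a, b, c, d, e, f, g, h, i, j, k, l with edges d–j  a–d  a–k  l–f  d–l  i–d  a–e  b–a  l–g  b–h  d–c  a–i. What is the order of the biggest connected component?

12

Starting from a we can reach a, b, c, d, e, f, g, h, i, j, k, l. That is one component of size 12.
The largest has 12 vertices.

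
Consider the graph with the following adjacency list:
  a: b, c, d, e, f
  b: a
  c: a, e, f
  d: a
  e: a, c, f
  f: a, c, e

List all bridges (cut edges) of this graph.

The edges on the cycle a-f-e-a are not bridges since each lies on that cycle.
But removing a-b disconnects a from b; removing a-d disconnects a from d — these are bridges.

a-b, a-d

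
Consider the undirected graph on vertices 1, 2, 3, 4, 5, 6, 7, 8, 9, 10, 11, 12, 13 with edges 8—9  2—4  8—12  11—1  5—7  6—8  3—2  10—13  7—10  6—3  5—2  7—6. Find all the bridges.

1-11, 10-13, 10-7, 12-8, 2-4, 6-8, 8-9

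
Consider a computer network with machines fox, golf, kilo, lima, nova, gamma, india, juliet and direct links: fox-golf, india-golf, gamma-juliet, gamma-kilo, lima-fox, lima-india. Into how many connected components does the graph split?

3

nova is isolated — a component by itself.
Starting from kilo we can reach kilo, gamma, juliet. That is one component of size 3.
Starting from fox we can reach fox, golf, lima, india. That is one component of size 4.
Total: 3 components.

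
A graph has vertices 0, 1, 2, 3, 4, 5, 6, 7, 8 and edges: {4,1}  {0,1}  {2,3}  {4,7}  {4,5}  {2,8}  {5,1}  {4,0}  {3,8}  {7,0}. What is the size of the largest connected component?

5

6 is isolated — a component by itself.
Starting from 2 we can reach 2, 3, 8. That is one component of size 3.
Starting from 0 we can reach 0, 1, 4, 5, 7. That is one component of size 5.
The largest has 5 vertices.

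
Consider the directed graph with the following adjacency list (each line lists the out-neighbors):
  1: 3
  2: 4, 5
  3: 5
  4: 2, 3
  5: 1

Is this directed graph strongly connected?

There is no directed path from 1 to 2, so the graph is not strongly connected.

No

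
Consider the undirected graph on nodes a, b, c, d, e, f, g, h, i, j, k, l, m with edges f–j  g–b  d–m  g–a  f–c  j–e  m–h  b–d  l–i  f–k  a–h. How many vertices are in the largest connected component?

6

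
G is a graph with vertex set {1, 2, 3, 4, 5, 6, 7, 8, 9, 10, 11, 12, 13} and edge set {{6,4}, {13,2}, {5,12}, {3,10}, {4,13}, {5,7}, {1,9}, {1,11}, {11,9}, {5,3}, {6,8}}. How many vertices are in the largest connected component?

Starting from 1 we can reach 1, 9, 11. That is one component of size 3.
Starting from 3 we can reach 3, 5, 7, 10, 12. That is one component of size 5.
Starting from 2 we can reach 2, 4, 6, 8, 13. That is one component of size 5.
The largest has 5 vertices.

5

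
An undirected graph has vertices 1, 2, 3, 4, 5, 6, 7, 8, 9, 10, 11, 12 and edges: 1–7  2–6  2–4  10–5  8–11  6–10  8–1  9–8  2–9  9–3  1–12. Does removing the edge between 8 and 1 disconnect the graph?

Yes

Removing 8–1 leaves no path between 8 and 1: the component count goes from 1 to 2. So it is a bridge.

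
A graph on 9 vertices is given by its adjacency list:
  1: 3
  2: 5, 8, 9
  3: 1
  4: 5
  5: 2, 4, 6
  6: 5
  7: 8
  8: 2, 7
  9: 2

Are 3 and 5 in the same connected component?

The component containing 3 is {1, 3}, and 5 is not in it.

No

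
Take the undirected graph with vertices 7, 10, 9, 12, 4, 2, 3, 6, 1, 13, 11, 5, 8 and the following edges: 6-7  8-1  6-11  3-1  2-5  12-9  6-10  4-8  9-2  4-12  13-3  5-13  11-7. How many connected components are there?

2

Starting from 6 we can reach 6, 7, 10, 11. That is one component of size 4.
Starting from 1 we can reach 1, 2, 3, 4, 5, 8, 9, 12, 13. That is one component of size 9.
Total: 2 components.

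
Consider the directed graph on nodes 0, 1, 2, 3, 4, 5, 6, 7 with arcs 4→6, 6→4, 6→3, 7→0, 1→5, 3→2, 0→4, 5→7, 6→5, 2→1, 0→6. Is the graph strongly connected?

Yes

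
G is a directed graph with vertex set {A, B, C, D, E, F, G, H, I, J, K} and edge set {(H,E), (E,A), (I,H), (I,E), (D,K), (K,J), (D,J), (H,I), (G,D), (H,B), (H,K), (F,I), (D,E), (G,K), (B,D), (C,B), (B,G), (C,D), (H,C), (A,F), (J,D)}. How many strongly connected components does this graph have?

1

{A, B, C, D, E, F, G, H, I, J, K} are all mutually reachable — one SCC of size 11.
That gives 1 strongly connected component.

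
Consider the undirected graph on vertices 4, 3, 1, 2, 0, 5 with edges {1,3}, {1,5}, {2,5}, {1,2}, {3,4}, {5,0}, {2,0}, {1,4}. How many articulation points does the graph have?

1

Removing 1 increases the component count from 1 to 2, so 1 is a cut vertex.
By contrast removing 5 leaves 1 component; it is not a cut vertex. No other vertex is a cut vertex either.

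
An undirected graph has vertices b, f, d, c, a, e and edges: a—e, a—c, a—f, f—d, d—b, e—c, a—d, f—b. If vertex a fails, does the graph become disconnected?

Deleting a raises the number of components from 1 to 2, so a is a cut vertex.

Yes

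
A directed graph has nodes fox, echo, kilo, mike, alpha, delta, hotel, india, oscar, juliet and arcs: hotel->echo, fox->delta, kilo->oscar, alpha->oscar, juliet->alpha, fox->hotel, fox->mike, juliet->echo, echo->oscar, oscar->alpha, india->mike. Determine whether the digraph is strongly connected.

There is no directed path from india to fox, so the graph is not strongly connected.

No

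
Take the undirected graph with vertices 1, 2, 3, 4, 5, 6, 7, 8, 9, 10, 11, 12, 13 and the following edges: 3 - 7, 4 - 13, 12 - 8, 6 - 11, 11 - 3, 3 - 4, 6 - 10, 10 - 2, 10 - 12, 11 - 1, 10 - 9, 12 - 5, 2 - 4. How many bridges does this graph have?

The edges on the cycle 6-10-2-4-3-11-6 are not bridges since each lies on that cycle.
But removing 9 - 10 disconnects 9 from 10; removing 13 - 4 disconnects 13 from 4; removing 12 - 10 disconnects 12 from 10; removing 12 - 8 disconnects 12 from 8 — these are bridges.
In total 7 edges are bridges.

7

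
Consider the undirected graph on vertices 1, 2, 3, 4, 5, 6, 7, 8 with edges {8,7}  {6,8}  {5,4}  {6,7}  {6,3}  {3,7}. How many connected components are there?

4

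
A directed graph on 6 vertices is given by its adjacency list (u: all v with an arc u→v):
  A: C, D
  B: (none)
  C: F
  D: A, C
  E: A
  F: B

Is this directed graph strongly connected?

No

There is no directed path from F to A, so the graph is not strongly connected.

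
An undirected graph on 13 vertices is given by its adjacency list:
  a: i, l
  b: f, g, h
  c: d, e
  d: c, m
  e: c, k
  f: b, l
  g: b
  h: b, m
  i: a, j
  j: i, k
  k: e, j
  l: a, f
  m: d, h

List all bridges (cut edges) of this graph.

b-g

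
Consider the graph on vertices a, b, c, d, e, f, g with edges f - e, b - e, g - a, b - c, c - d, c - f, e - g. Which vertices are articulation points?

c, e, g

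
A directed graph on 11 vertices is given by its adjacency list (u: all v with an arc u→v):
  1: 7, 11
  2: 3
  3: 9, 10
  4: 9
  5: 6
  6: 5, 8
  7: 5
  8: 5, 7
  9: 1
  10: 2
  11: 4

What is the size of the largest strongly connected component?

{5, 6, 7, 8} are all mutually reachable — one SCC of size 4.
{1, 4, 9, 11} are all mutually reachable — one SCC of size 4.
{2, 3, 10} are all mutually reachable — one SCC of size 3.
The largest has 4 vertices.

4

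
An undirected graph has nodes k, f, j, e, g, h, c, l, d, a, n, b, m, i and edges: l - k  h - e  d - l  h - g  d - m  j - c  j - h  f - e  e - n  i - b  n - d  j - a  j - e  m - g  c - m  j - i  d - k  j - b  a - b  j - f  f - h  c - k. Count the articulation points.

Removing j increases the component count from 1 to 2, so j is a cut vertex.
By contrast removing h leaves 1 component; it is not a cut vertex. No other vertex is a cut vertex either.

1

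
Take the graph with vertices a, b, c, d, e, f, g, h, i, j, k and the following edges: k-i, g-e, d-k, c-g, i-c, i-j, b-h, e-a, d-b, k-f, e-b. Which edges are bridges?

a-e, b-h, f-k, i-j

The edges on the cycle d-k-i-c-g-e-b-d are not bridges since each lies on that cycle.
But removing b-h disconnects b from h; removing f-k disconnects f from k; removing i-j disconnects i from j; removing a-e disconnects a from e — these are bridges.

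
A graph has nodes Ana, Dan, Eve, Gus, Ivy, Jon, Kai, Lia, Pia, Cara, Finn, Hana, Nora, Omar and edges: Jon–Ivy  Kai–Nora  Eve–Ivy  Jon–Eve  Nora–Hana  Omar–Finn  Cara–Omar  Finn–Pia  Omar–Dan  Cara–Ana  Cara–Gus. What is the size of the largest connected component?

7

Lia is isolated — a component by itself.
Starting from Kai we can reach Kai, Hana, Nora. That is one component of size 3.
Starting from Eve we can reach Eve, Ivy, Jon. That is one component of size 3.
Starting from Ana we can reach Ana, Dan, Gus, Pia, Cara, Finn, Omar. That is one component of size 7.
The largest has 7 vertices.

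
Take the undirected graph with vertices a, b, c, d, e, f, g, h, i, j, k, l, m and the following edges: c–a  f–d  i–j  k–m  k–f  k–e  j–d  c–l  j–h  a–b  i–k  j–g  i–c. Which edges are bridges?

The edges on the cycle i-k-f-d-j-i are not bridges since each lies on that cycle.
But removing h–j disconnects h from j; removing i–c disconnects i from c; removing g–j disconnects g from j; removing m–k disconnects m from k — these are bridges.
In total 8 edges are bridges.

a-b, a-c, c-i, c-l, e-k, g-j, h-j, k-m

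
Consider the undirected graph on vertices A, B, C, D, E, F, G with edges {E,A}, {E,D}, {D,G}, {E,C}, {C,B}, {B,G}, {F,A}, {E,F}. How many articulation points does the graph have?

1

Removing E increases the component count from 1 to 2, so E is a cut vertex.
By contrast removing A leaves 1 component; it is not a cut vertex. No other vertex is a cut vertex either.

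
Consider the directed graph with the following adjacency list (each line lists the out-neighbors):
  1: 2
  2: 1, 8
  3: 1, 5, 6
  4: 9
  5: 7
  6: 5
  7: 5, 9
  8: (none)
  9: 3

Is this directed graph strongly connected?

No

There is no directed path from 6 to 4, so the graph is not strongly connected.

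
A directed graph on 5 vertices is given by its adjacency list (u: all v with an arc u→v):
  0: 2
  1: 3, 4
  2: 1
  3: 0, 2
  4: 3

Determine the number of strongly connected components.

1

{0, 1, 2, 3, 4} are all mutually reachable — one SCC of size 5.
That gives 1 strongly connected component.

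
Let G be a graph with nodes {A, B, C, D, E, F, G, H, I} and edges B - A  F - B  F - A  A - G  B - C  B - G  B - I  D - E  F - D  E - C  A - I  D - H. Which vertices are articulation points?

Removing D increases the component count from 1 to 2, so D is a cut vertex.
By contrast removing F leaves 1 component; it is not a cut vertex. No other vertex is a cut vertex either.

D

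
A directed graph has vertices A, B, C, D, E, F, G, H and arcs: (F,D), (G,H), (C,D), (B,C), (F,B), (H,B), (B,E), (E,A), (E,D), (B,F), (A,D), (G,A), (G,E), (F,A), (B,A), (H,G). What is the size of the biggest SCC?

2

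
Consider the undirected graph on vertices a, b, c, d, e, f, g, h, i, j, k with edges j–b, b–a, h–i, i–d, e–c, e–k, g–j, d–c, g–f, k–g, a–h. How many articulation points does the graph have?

Removing g increases the component count from 1 to 2, so g is a cut vertex.
By contrast removing h leaves 1 component; it is not a cut vertex. No other vertex is a cut vertex either.

1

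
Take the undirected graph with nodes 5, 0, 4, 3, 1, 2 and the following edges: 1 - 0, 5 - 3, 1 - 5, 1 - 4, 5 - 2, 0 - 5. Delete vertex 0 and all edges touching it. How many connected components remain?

1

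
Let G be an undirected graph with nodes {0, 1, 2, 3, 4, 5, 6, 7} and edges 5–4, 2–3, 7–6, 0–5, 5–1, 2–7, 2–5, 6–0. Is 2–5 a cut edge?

No

After removing 2–5, the path 2-7-6-0-5 still connects them, so the edge is not a bridge.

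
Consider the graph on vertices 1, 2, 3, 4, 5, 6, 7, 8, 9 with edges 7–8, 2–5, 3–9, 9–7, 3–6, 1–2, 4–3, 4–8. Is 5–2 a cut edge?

Yes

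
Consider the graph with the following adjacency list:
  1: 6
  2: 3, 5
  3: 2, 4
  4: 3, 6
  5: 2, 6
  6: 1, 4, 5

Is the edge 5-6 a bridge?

After removing 5-6, the path 5-2-3-4-6 still connects them, so the edge is not a bridge.

No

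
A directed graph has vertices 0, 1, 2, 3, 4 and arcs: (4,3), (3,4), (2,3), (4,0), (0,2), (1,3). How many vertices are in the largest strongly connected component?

{0, 2, 3, 4} are all mutually reachable — one SCC of size 4.
{1} is an SCC by itself.
The largest has 4 vertices.

4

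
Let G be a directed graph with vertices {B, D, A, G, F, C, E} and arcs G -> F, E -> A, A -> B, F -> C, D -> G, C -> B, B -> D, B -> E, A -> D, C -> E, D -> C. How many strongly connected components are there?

{A, B, C, D, E, F, G} are all mutually reachable — one SCC of size 7.
That gives 1 strongly connected component.

1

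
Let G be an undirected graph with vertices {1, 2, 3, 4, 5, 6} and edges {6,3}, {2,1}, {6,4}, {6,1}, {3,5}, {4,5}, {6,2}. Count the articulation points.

Removing 6 increases the component count from 1 to 2, so 6 is a cut vertex.
By contrast removing 4 leaves 1 component; it is not a cut vertex. No other vertex is a cut vertex either.

1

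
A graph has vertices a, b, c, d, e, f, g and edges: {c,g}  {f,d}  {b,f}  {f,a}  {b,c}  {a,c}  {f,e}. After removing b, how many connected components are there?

With b gone, the remaining components are: {a, c, d, e, f, g}.
That is 1 component.

1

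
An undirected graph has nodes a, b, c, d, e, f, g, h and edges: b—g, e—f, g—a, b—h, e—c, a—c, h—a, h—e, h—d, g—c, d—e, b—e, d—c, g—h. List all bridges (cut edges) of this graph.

e-f

The edges on the cycle b-g-a-h-b are not bridges since each lies on that cycle.
But removing e—f disconnects e from f — this is a bridge.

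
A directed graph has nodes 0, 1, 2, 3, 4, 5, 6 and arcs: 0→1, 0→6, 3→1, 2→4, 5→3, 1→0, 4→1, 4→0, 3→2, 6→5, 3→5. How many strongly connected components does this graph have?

1

{0, 1, 2, 3, 4, 5, 6} are all mutually reachable — one SCC of size 7.
That gives 1 strongly connected component.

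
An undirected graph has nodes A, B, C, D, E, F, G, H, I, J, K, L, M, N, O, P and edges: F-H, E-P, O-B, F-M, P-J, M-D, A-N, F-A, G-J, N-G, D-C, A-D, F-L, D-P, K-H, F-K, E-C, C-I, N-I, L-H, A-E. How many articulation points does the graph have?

1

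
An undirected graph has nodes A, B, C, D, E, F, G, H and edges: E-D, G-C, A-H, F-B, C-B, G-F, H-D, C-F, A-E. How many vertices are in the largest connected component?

4

Starting from B we can reach B, C, F, G. That is one component of size 4.
Starting from A we can reach A, D, E, H. That is one component of size 4.
The largest has 4 vertices.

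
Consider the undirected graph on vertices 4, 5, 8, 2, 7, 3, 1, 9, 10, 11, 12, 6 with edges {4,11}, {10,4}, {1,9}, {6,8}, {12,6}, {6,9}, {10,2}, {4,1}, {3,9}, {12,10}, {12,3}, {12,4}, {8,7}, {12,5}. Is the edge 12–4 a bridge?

No

After removing 12–4, the path 12-10-4 still connects them, so the edge is not a bridge.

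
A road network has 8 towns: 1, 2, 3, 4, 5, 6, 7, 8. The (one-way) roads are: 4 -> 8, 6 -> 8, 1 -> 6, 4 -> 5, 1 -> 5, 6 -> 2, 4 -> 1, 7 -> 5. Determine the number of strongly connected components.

{6} is an SCC by itself.
{7} is an SCC by itself.
{3} is an SCC by itself.
{8} is an SCC by itself.
{4} is an SCC by itself.
(and 3 more singleton SCCs)
That gives 8 strongly connected components.

8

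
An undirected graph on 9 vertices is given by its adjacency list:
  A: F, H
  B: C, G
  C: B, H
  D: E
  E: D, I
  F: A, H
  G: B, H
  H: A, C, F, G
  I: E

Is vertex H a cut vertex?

Deleting H raises the number of components from 2 to 3, so H is a cut vertex.

Yes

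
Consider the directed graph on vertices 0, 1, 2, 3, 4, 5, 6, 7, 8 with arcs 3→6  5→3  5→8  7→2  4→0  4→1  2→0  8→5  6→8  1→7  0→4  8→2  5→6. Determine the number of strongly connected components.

2

{0, 1, 2, 4, 7} are all mutually reachable — one SCC of size 5.
{3, 5, 6, 8} are all mutually reachable — one SCC of size 4.
That gives 2 strongly connected components.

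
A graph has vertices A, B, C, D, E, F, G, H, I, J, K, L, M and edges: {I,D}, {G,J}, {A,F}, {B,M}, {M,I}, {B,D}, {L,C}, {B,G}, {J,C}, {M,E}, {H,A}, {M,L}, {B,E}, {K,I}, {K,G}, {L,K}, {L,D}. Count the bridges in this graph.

2

The edges on the cycle L-K-G-J-C-L are not bridges since each lies on that cycle.
But removing H-A disconnects H from A; removing A-F disconnects A from F — these are bridges.
That makes 2 bridges.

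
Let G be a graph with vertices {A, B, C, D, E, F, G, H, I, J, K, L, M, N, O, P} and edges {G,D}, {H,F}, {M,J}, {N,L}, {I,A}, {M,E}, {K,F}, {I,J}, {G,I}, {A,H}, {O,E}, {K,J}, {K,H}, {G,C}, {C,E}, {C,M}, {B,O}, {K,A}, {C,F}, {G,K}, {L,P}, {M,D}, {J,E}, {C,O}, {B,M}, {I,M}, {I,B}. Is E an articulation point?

No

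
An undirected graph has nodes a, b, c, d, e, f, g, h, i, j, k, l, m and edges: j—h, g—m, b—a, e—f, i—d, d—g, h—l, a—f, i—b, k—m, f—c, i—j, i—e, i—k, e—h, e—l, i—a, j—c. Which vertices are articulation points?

i

Removing i increases the component count from 1 to 2, so i is a cut vertex.
By contrast removing m leaves 1 component; it is not a cut vertex. No other vertex is a cut vertex either.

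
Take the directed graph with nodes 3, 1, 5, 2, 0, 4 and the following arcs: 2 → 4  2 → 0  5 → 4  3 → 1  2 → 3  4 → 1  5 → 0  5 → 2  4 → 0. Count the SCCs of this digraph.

{4} is an SCC by itself.
{3} is an SCC by itself.
{1} is an SCC by itself.
{0} is an SCC by itself.
{5} is an SCC by itself.
(and 1 more singleton SCC)
That gives 6 strongly connected components.

6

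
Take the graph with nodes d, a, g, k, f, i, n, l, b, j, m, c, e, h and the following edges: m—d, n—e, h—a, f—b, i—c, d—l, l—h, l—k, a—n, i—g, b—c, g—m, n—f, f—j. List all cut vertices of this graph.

Removing f increases the component count from 1 to 2, so f is a cut vertex.
Removing l increases the component count from 1 to 2, so l is a cut vertex.
Removing n increases the component count from 1 to 2, so n is a cut vertex.
By contrast removing e leaves 1 component; it is not a cut vertex. No other vertex is a cut vertex either.

f, l, n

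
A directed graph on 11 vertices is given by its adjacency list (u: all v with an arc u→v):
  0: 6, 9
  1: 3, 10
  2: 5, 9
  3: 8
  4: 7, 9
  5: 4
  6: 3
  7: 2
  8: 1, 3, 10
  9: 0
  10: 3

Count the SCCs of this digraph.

4

{2, 4, 5, 7} are all mutually reachable — one SCC of size 4.
{1, 3, 8, 10} are all mutually reachable — one SCC of size 4.
{0, 9} are all mutually reachable — one SCC of size 2.
{6} is an SCC by itself.
That gives 4 strongly connected components.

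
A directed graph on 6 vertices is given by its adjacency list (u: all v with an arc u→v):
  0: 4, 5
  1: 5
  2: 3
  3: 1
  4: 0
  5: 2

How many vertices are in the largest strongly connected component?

{1, 2, 3, 5} are all mutually reachable — one SCC of size 4.
{0, 4} are all mutually reachable — one SCC of size 2.
The largest has 4 vertices.

4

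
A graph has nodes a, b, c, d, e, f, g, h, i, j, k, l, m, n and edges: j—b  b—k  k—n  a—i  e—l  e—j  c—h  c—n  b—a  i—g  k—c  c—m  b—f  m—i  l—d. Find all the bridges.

b-f, b-j, c-h, d-l, e-j, e-l, g-i

The edges on the cycle b-k-c-m-i-a-b are not bridges since each lies on that cycle.
But removing c—h disconnects c from h; removing l—d disconnects l from d; removing j—b disconnects j from b; removing e—l disconnects e from l — these are bridges.
In total 7 edges are bridges.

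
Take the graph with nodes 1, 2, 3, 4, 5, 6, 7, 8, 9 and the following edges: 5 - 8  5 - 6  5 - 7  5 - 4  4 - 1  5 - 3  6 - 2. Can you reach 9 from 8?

The component containing 8 is {1, 2, 3, 4, 5, 6, 7, 8}, and 9 is not in it.

No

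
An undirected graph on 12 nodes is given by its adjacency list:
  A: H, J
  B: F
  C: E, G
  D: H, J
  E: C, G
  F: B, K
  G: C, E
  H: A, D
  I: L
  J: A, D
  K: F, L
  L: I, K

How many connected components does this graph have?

Starting from C we can reach C, E, G. That is one component of size 3.
Starting from A we can reach A, D, H, J. That is one component of size 4.
Starting from B we can reach B, F, I, K, L. That is one component of size 5.
Total: 3 components.

3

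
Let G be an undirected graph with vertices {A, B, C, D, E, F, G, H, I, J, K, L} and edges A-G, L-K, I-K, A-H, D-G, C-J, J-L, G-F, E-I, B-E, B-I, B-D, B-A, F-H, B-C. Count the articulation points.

1

Removing B increases the component count from 1 to 2, so B is a cut vertex.
By contrast removing L leaves 1 component; it is not a cut vertex. No other vertex is a cut vertex either.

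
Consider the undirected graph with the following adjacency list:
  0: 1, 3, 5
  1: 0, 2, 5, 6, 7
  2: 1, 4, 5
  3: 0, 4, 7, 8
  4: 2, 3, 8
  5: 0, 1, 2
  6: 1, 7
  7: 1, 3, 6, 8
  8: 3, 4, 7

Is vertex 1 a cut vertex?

No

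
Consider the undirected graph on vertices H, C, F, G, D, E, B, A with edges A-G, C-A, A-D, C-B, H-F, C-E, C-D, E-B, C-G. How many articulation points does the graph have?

Removing C increases the component count from 2 to 3, so C is a cut vertex.
By contrast removing A leaves 2 components; it is not a cut vertex. No other vertex is a cut vertex either.

1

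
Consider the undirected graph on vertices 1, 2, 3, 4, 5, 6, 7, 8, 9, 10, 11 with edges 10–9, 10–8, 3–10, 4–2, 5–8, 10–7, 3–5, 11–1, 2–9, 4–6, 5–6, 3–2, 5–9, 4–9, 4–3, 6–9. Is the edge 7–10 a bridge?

Yes

Removing 7–10 leaves no path between 7 and 10: the component count goes from 2 to 3. So it is a bridge.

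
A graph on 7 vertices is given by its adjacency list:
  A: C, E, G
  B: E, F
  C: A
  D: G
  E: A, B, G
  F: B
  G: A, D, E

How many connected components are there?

1

Starting from A we can reach A, B, C, D, E, F, G. That is one component of size 7.
Total: 1 component.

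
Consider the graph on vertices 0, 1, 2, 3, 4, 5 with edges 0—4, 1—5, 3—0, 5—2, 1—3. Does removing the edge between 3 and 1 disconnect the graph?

Removing 3—1 leaves no path between 3 and 1: the component count goes from 1 to 2. So it is a bridge.

Yes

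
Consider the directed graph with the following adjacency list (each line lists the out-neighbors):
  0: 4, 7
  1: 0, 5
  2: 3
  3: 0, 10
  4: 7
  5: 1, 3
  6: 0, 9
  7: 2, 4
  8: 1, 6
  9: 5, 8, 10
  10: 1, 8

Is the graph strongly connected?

Yes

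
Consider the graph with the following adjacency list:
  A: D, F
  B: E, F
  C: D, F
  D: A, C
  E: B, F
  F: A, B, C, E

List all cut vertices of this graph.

F

Removing F increases the component count from 1 to 2, so F is a cut vertex.
By contrast removing C leaves 1 component; it is not a cut vertex. No other vertex is a cut vertex either.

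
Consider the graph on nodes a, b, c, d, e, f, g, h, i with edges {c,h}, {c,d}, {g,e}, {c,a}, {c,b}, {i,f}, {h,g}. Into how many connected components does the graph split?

2

Starting from f we can reach f, i. That is one component of size 2.
Starting from a we can reach a, b, c, d, e, g, h. That is one component of size 7.
Total: 2 components.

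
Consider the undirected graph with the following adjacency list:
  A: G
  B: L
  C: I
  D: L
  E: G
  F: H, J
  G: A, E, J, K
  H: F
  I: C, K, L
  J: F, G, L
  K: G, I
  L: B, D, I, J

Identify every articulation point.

F, G, I, J, L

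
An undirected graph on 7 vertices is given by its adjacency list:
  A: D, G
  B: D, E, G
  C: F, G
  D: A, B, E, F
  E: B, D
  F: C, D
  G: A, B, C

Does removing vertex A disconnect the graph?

Deleting A leaves 1 component (was 1) (its neighbors D, G remain connected to each other), so A is not a cut vertex.

No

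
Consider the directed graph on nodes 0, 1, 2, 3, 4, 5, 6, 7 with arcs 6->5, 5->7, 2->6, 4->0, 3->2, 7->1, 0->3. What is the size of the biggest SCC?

1

{7} is an SCC by itself.
{4} is an SCC by itself.
{5} is an SCC by itself.
{3} is an SCC by itself.
{0} is an SCC by itself.
(and 3 more singleton SCCs)
The largest has 1 vertex.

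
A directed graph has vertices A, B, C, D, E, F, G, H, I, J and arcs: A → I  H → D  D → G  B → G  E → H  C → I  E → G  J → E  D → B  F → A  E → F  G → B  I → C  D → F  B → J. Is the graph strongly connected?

There is no directed path from C to A, so the graph is not strongly connected.

No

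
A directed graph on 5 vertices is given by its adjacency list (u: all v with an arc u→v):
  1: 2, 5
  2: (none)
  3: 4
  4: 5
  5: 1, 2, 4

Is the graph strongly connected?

There is no directed path from 1 to 3, so the graph is not strongly connected.

No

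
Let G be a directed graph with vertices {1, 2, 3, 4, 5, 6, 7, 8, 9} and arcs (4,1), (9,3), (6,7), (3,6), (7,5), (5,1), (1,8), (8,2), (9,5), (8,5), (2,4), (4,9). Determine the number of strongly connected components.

1

{1, 2, 3, 4, 5, 6, 7, 8, 9} are all mutually reachable — one SCC of size 9.
That gives 1 strongly connected component.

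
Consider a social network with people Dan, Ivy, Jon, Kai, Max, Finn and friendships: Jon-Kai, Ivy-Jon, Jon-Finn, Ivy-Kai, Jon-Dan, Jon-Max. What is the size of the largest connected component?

6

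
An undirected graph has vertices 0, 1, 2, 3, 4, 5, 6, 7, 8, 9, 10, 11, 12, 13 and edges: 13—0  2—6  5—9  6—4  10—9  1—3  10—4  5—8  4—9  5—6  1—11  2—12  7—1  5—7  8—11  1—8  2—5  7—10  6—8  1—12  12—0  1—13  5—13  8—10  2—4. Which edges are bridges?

The edges on the cycle 2-5-7-1-13-0-12-2 are not bridges since each lies on that cycle.
But removing 3—1 disconnects 3 from 1 — this is a bridge.

1-3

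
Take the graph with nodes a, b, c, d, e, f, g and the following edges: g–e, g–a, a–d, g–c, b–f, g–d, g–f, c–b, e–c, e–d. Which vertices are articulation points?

Removing e, for instance, still leaves 1 component. No single vertex removal increases the component count — the graph has no articulation points.

none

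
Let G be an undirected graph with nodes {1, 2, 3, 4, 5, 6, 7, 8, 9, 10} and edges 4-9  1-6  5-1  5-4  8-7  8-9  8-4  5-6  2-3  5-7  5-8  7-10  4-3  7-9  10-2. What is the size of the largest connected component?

10

Starting from 1 we can reach 1, 2, 3, 4, 5, 6, 7, 8, 9, 10. That is one component of size 10.
The largest has 10 vertices.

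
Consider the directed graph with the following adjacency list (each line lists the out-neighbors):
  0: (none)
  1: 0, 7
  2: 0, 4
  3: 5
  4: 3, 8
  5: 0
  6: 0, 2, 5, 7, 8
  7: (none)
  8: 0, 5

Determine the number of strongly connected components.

{8} is an SCC by itself.
{0} is an SCC by itself.
{4} is an SCC by itself.
{1} is an SCC by itself.
{7} is an SCC by itself.
(and 4 more singleton SCCs)
That gives 9 strongly connected components.

9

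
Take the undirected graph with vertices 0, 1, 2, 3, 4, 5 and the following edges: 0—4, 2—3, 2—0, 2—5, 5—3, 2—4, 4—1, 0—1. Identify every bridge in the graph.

The edges on the cycle 2-5-3-2 are not bridges since each lies on that cycle.
Every edge lies on some cycle, so there are no bridges.

none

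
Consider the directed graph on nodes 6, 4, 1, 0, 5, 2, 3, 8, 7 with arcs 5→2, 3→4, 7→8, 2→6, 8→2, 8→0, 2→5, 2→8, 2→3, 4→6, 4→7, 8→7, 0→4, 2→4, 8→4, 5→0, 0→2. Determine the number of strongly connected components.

3

{0, 2, 3, 4, 5, 7, 8} are all mutually reachable — one SCC of size 7.
{6} is an SCC by itself.
{1} is an SCC by itself.
That gives 3 strongly connected components.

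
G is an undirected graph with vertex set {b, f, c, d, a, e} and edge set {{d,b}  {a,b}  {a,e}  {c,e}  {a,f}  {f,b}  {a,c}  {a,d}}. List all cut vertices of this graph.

a

Removing a increases the component count from 1 to 2, so a is a cut vertex.
By contrast removing e leaves 1 component; it is not a cut vertex. No other vertex is a cut vertex either.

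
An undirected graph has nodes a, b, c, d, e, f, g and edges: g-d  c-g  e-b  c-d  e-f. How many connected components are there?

3

a is isolated — a component by itself.
Starting from c we can reach c, d, g. That is one component of size 3.
Starting from b we can reach b, e, f. That is one component of size 3.
Total: 3 components.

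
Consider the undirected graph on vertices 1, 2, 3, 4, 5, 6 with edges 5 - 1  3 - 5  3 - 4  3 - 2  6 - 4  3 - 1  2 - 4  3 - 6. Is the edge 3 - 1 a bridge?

No

After removing 3 - 1, the path 3-5-1 still connects them, so the edge is not a bridge.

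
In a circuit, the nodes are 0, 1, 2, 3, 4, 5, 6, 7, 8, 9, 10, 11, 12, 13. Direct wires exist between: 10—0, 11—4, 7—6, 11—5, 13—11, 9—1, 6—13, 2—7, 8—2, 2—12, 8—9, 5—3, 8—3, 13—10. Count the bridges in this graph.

The edges on the cycle 8-2-7-6-13-11-5-3-8 are not bridges since each lies on that cycle.
But removing 9—1 disconnects 9 from 1; removing 12—2 disconnects 12 from 2; removing 8—9 disconnects 8 from 9; removing 4—11 disconnects 4 from 11 — these are bridges.
In total 6 edges are bridges.

6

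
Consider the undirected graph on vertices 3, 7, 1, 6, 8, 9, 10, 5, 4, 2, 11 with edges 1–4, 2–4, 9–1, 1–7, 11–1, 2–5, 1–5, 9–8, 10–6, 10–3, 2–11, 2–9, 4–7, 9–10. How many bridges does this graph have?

The edges on the cycle 2-11-1-4-2 are not bridges since each lies on that cycle.
But removing 6–10 disconnects 6 from 10; removing 9–8 disconnects 9 from 8; removing 10–3 disconnects 10 from 3; removing 9–10 disconnects 9 from 10 — these are bridges.
That makes 4 bridges.

4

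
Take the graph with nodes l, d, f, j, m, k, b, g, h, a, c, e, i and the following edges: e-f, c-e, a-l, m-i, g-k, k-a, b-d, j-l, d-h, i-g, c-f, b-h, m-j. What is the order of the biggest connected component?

Starting from b we can reach b, d, h. That is one component of size 3.
Starting from c we can reach c, e, f. That is one component of size 3.
Starting from a we can reach a, g, i, j, k, l, m. That is one component of size 7.
The largest has 7 vertices.

7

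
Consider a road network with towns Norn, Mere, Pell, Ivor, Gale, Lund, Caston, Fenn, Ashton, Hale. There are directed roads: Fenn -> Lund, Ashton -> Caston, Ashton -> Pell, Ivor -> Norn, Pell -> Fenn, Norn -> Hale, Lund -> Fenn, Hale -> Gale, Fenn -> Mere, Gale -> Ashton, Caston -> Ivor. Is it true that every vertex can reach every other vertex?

There is no directed path from Lund to Pell, so the graph is not strongly connected.

No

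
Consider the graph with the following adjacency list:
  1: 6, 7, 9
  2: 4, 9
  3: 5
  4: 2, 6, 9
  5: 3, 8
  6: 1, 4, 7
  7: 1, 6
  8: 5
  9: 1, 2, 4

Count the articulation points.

Removing 5 increases the component count from 2 to 3, so 5 is a cut vertex.
By contrast removing 2 leaves 2 components; it is not a cut vertex. No other vertex is a cut vertex either.

1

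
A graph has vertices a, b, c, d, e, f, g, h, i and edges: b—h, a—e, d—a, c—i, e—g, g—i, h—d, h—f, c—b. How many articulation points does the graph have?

1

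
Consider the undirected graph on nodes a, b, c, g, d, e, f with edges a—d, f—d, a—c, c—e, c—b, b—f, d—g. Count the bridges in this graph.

The edges on the cycle a-c-b-f-d-a are not bridges since each lies on that cycle.
But removing c—e disconnects c from e; removing d—g disconnects d from g — these are bridges.
That makes 2 bridges.

2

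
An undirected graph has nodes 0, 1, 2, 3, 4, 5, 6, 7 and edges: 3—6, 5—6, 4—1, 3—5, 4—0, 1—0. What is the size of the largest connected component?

7 is isolated — a component by itself.
2 is isolated — a component by itself.
Starting from 0 we can reach 0, 1, 4. That is one component of size 3.
Starting from 3 we can reach 3, 5, 6. That is one component of size 3.
The largest has 3 vertices.

3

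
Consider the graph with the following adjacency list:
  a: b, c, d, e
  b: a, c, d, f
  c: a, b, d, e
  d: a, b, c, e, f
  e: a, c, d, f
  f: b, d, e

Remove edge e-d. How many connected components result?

1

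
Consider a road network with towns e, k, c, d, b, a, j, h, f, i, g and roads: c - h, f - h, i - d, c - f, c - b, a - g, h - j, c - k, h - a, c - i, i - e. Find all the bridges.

a-g, a-h, b-c, c-i, c-k, d-i, e-i, h-j

The edges on the cycle c-f-h-c are not bridges since each lies on that cycle.
But removing i - d disconnects i from d; removing h - j disconnects h from j; removing c - b disconnects c from b; removing c - i disconnects c from i — these are bridges.
In total 8 edges are bridges.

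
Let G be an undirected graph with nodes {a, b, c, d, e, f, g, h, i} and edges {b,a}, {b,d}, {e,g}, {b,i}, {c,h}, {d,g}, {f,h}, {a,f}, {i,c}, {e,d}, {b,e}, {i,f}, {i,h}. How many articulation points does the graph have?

1

Removing b increases the component count from 1 to 2, so b is a cut vertex.
By contrast removing h leaves 1 component; it is not a cut vertex. No other vertex is a cut vertex either.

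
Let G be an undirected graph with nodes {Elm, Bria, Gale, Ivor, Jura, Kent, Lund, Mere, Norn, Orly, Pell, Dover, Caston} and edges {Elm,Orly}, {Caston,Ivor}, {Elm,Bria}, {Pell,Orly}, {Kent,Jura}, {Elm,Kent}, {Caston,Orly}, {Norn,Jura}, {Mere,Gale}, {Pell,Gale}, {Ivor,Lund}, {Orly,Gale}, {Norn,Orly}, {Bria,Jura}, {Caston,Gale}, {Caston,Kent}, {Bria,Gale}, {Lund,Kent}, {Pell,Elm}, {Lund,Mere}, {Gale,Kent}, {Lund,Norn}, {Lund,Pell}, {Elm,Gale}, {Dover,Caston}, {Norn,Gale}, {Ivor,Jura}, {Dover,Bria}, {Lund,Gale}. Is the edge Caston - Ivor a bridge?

No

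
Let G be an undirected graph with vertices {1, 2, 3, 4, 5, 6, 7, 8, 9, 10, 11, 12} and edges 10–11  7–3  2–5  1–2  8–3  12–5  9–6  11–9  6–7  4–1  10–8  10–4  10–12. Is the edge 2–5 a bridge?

No

After removing 2–5, the path 2-1-4-10-12-5 still connects them, so the edge is not a bridge.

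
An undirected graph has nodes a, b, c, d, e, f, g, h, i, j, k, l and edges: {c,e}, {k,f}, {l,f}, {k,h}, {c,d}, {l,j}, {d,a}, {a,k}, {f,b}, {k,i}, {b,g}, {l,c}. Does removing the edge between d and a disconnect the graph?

After removing d - a, the path d-c-l-f-k-a still connects them, so the edge is not a bridge.

No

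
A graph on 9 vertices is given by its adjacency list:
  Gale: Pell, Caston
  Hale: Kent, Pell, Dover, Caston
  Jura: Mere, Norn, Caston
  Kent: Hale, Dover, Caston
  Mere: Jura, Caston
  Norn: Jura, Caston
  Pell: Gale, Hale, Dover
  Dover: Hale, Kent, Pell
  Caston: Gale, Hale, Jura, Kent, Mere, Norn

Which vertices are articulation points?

Removing Caston increases the component count from 1 to 2, so Caston is a cut vertex.
By contrast removing Jura leaves 1 component; it is not a cut vertex. No other vertex is a cut vertex either.

Caston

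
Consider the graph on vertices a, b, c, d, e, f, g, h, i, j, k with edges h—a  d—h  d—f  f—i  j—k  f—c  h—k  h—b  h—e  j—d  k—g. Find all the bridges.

a-h, b-h, c-f, d-f, e-h, f-i, g-k

The edges on the cycle j-d-h-k-j are not bridges since each lies on that cycle.
But removing i—f disconnects i from f; removing h—a disconnects h from a; removing f—c disconnects f from c; removing h—b disconnects h from b — these are bridges.
In total 7 edges are bridges.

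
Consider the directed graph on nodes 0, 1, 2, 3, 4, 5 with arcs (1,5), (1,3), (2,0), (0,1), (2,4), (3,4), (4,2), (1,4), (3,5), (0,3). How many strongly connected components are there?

2

{0, 1, 2, 3, 4} are all mutually reachable — one SCC of size 5.
{5} is an SCC by itself.
That gives 2 strongly connected components.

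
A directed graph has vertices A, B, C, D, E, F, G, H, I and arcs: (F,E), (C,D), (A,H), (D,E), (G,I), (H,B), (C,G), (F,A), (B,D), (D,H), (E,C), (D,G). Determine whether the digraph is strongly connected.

There is no directed path from D to F, so the graph is not strongly connected.

No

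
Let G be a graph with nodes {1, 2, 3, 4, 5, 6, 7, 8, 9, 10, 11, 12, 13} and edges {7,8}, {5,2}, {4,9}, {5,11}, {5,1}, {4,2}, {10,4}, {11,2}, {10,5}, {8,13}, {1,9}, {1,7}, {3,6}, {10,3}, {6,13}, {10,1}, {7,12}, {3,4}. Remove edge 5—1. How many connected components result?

1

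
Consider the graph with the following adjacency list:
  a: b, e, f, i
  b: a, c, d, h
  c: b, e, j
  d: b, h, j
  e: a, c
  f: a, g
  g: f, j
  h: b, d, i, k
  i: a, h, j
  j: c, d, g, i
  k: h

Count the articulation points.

Removing h increases the component count from 1 to 2, so h is a cut vertex.
By contrast removing a leaves 1 component; it is not a cut vertex. No other vertex is a cut vertex either.

1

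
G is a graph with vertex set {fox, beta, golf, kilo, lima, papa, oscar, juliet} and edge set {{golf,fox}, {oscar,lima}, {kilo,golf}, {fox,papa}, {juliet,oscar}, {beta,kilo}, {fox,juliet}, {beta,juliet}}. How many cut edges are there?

3

The edges on the cycle beta-kilo-golf-fox-juliet-beta are not bridges since each lies on that cycle.
But removing oscar–lima disconnects oscar from lima; removing juliet–oscar disconnects juliet from oscar; removing fox–papa disconnects fox from papa — these are bridges.
That makes 3 bridges.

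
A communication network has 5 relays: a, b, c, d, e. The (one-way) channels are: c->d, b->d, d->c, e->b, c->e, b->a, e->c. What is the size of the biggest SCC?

4

{b, c, d, e} are all mutually reachable — one SCC of size 4.
{a} is an SCC by itself.
The largest has 4 vertices.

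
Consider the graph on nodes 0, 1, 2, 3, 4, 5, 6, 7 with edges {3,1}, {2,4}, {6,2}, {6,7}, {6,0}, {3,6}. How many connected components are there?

5 is isolated — a component by itself.
Starting from 0 we can reach 0, 1, 2, 3, 4, 6, 7. That is one component of size 7.
Total: 2 components.

2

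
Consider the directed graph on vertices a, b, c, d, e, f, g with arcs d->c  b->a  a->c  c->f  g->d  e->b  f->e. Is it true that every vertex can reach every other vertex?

No

There is no directed path from d to g, so the graph is not strongly connected.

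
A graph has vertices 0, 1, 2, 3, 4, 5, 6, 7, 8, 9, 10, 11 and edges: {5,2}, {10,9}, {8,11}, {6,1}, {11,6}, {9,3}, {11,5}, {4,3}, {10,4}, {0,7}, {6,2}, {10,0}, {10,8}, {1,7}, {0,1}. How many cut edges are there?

0

The edges on the cycle 11-5-2-6-11 are not bridges since each lies on that cycle.
Every edge lies on some cycle, so there are no bridges.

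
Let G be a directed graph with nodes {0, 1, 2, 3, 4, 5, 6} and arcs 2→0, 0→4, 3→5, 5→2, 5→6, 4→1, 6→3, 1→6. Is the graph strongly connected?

Yes

From 6 we can reach every vertex (0, 1, 2, 3, 4, 5, 6), and every vertex can reach 6 (0, 1, 2, 3, 4, 5, 6). So the whole graph is one strongly connected component.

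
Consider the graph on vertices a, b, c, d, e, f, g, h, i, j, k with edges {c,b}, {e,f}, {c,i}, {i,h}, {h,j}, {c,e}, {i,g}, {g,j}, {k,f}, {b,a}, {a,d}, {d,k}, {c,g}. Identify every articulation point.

c

Removing c increases the component count from 1 to 2, so c is a cut vertex.
By contrast removing k leaves 1 component; it is not a cut vertex. No other vertex is a cut vertex either.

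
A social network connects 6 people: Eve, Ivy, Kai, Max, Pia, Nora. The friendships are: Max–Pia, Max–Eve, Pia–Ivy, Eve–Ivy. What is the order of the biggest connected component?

4

Kai is isolated — a component by itself.
Nora is isolated — a component by itself.
Starting from Eve we can reach Eve, Ivy, Max, Pia. That is one component of size 4.
The largest has 4 vertices.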